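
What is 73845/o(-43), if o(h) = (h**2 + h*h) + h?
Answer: 14769/731 ≈ 20.204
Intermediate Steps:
o(h) = h + 2*h**2 (o(h) = (h**2 + h**2) + h = 2*h**2 + h = h + 2*h**2)
73845/o(-43) = 73845/((-43*(1 + 2*(-43)))) = 73845/((-43*(1 - 86))) = 73845/((-43*(-85))) = 73845/3655 = 73845*(1/3655) = 14769/731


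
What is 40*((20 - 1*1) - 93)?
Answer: -2960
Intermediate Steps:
40*((20 - 1*1) - 93) = 40*((20 - 1) - 93) = 40*(19 - 93) = 40*(-74) = -2960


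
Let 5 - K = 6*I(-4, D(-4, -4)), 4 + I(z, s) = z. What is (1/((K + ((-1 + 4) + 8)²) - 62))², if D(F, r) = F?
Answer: 1/12544 ≈ 7.9719e-5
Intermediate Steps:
I(z, s) = -4 + z
K = 53 (K = 5 - 6*(-4 - 4) = 5 - 6*(-8) = 5 - 1*(-48) = 5 + 48 = 53)
(1/((K + ((-1 + 4) + 8)²) - 62))² = (1/((53 + ((-1 + 4) + 8)²) - 62))² = (1/((53 + (3 + 8)²) - 62))² = (1/((53 + 11²) - 62))² = (1/((53 + 121) - 62))² = (1/(174 - 62))² = (1/112)² = 1/12544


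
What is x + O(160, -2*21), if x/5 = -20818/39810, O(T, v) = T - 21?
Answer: 542950/3981 ≈ 136.39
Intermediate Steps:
O(T, v) = -21 + T
x = -10409/3981 (x = 5*(-20818/39810) = 5*(-20818*1/39810) = 5*(-10409/19905) = -10409/3981 ≈ -2.6147)
x + O(160, -2*21) = -10409/3981 + (-21 + 160) = -10409/3981 + 139 = 542950/3981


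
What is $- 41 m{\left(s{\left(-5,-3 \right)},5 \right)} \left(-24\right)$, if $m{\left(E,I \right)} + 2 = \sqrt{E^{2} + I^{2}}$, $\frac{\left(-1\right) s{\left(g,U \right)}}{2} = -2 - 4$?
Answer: $10824$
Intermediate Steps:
$s{\left(g,U \right)} = 12$ ($s{\left(g,U \right)} = - 2 \left(-2 - 4\right) = \left(-2\right) \left(-6\right) = 12$)
$m{\left(E,I \right)} = -2 + \sqrt{E^{2} + I^{2}}$
$- 41 m{\left(s{\left(-5,-3 \right)},5 \right)} \left(-24\right) = - 41 \left(-2 + \sqrt{12^{2} + 5^{2}}\right) \left(-24\right) = - 41 \left(-2 + \sqrt{144 + 25}\right) \left(-24\right) = - 41 \left(-2 + \sqrt{169}\right) \left(-24\right) = - 41 \left(-2 + 13\right) \left(-24\right) = \left(-41\right) 11 \left(-24\right) = \left(-451\right) \left(-24\right) = 10824$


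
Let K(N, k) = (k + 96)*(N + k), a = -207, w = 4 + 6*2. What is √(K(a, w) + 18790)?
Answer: I*√2602 ≈ 51.01*I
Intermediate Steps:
w = 16 (w = 4 + 12 = 16)
K(N, k) = (96 + k)*(N + k)
√(K(a, w) + 18790) = √((16² + 96*(-207) + 96*16 - 207*16) + 18790) = √((256 - 19872 + 1536 - 3312) + 18790) = √(-21392 + 18790) = √(-2602) = I*√2602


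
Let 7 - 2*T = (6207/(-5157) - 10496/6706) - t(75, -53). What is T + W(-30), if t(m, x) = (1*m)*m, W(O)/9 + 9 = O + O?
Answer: 25319071399/11527614 ≈ 2196.4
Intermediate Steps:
W(O) = -81 + 18*O (W(O) = -81 + 9*(O + O) = -81 + 9*(2*O) = -81 + 18*O)
t(m, x) = m² (t(m, x) = m*m = m²)
T = 32477719693/11527614 (T = 7/2 - ((6207/(-5157) - 10496/6706) - 1*75²)/2 = 7/2 - ((6207*(-1/5157) - 10496*1/6706) - 1*5625)/2 = 7/2 - ((-2069/1719 - 5248/3353) - 5625)/2 = 7/2 - (-15958669/5763807 - 5625)/2 = 7/2 - ½*(-32437373044/5763807) = 7/2 + 16218686522/5763807 = 32477719693/11527614 ≈ 2817.4)
T + W(-30) = 32477719693/11527614 + (-81 + 18*(-30)) = 32477719693/11527614 + (-81 - 540) = 32477719693/11527614 - 621 = 25319071399/11527614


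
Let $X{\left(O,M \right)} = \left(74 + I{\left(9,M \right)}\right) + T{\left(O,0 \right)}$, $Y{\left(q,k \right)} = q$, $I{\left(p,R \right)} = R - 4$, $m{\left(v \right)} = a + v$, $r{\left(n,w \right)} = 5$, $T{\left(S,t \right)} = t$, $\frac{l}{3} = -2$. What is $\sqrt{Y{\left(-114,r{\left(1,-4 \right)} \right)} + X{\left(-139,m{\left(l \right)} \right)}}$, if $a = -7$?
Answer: $i \sqrt{57} \approx 7.5498 i$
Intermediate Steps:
$l = -6$ ($l = 3 \left(-2\right) = -6$)
$m{\left(v \right)} = -7 + v$
$I{\left(p,R \right)} = -4 + R$
$X{\left(O,M \right)} = 70 + M$ ($X{\left(O,M \right)} = \left(74 + \left(-4 + M\right)\right) + 0 = \left(70 + M\right) + 0 = 70 + M$)
$\sqrt{Y{\left(-114,r{\left(1,-4 \right)} \right)} + X{\left(-139,m{\left(l \right)} \right)}} = \sqrt{-114 + \left(70 - 13\right)} = \sqrt{-114 + 57} = \sqrt{-57} = i \sqrt{57}$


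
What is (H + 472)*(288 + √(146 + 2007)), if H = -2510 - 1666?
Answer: -1066752 - 3704*√2153 ≈ -1.2386e+6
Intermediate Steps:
H = -4176
(H + 472)*(288 + √(146 + 2007)) = (-4176 + 472)*(288 + √(146 + 2007)) = -3704*(288 + √2153) = -1066752 - 3704*√2153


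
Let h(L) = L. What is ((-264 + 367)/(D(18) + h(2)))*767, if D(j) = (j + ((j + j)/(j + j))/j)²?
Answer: 25596324/106273 ≈ 240.85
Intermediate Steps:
D(j) = (j + 1/j)² (D(j) = (j + ((2*j)/((2*j)))/j)² = (j + ((2*j)*(1/(2*j)))/j)² = (j + 1/j)²)
((-264 + 367)/(D(18) + h(2)))*767 = ((-264 + 367)/((1 + 18²)²/18² + 2))*767 = (103/((1 + 324)²/324 + 2))*767 = (103/((1/324)*325² + 2))*767 = (103/((1/324)*105625 + 2))*767 = (103/(105625/324 + 2))*767 = (103/(106273/324))*767 = (103*(324/106273))*767 = (33372/106273)*767 = 25596324/106273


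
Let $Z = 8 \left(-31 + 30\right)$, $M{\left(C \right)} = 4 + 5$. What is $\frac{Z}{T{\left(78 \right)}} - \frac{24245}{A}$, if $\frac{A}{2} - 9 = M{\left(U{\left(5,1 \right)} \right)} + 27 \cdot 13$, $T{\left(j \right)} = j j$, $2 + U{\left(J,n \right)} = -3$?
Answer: $- \frac{4097569}{124722} \approx -32.854$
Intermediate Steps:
$U{\left(J,n \right)} = -5$ ($U{\left(J,n \right)} = -2 - 3 = -5$)
$T{\left(j \right)} = j^{2}$
$M{\left(C \right)} = 9$
$Z = -8$ ($Z = 8 \left(-1\right) = -8$)
$A = 738$ ($A = 18 + 2 \left(9 + 27 \cdot 13\right) = 18 + 2 \left(9 + 351\right) = 18 + 2 \cdot 360 = 18 + 720 = 738$)
$\frac{Z}{T{\left(78 \right)}} - \frac{24245}{A} = - \frac{8}{78^{2}} - \frac{24245}{738} = - \frac{8}{6084} - \frac{24245}{738} = \left(-8\right) \frac{1}{6084} - \frac{24245}{738} = - \frac{2}{1521} - \frac{24245}{738} = - \frac{4097569}{124722}$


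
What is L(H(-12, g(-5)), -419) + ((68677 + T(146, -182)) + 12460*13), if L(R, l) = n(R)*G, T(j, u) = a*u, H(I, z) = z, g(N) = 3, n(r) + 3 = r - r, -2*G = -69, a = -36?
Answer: 474211/2 ≈ 2.3711e+5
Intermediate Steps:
G = 69/2 (G = -½*(-69) = 69/2 ≈ 34.500)
n(r) = -3 (n(r) = -3 + (r - r) = -3 + 0 = -3)
T(j, u) = -36*u
L(R, l) = -207/2 (L(R, l) = -3*69/2 = -207/2)
L(H(-12, g(-5)), -419) + ((68677 + T(146, -182)) + 12460*13) = -207/2 + ((68677 - 36*(-182)) + 12460*13) = -207/2 + ((68677 + 6552) + 161980) = -207/2 + (75229 + 161980) = -207/2 + 237209 = 474211/2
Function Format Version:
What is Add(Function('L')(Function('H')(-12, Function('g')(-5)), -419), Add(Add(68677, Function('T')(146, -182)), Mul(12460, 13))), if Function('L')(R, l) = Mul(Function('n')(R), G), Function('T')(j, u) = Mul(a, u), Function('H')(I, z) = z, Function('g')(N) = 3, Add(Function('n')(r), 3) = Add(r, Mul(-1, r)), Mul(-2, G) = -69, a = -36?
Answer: Rational(474211, 2) ≈ 2.3711e+5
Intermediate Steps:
G = Rational(69, 2) (G = Mul(Rational(-1, 2), -69) = Rational(69, 2) ≈ 34.500)
Function('n')(r) = -3 (Function('n')(r) = Add(-3, Add(r, Mul(-1, r))) = Add(-3, 0) = -3)
Function('T')(j, u) = Mul(-36, u)
Function('L')(R, l) = Rational(-207, 2) (Function('L')(R, l) = Mul(-3, Rational(69, 2)) = Rational(-207, 2))
Add(Function('L')(Function('H')(-12, Function('g')(-5)), -419), Add(Add(68677, Function('T')(146, -182)), Mul(12460, 13))) = Add(Rational(-207, 2), Add(Add(68677, Mul(-36, -182)), Mul(12460, 13))) = Add(Rational(-207, 2), Add(Add(68677, 6552), 161980)) = Add(Rational(-207, 2), Add(75229, 161980)) = Add(Rational(-207, 2), 237209) = Rational(474211, 2)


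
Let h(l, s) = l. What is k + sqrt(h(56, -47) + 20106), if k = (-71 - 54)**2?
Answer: 15625 + sqrt(20162) ≈ 15767.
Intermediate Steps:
k = 15625 (k = (-125)**2 = 15625)
k + sqrt(h(56, -47) + 20106) = 15625 + sqrt(56 + 20106) = 15625 + sqrt(20162)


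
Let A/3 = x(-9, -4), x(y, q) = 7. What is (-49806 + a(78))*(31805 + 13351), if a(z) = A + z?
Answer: -2244569292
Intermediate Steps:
A = 21 (A = 3*7 = 21)
a(z) = 21 + z
(-49806 + a(78))*(31805 + 13351) = (-49806 + (21 + 78))*(31805 + 13351) = (-49806 + 99)*45156 = -49707*45156 = -2244569292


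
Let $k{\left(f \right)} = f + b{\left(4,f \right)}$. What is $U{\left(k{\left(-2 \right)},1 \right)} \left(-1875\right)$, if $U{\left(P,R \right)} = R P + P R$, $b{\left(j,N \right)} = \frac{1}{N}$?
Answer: $9375$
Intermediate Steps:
$k{\left(f \right)} = f + \frac{1}{f}$
$U{\left(P,R \right)} = 2 P R$ ($U{\left(P,R \right)} = P R + P R = 2 P R$)
$U{\left(k{\left(-2 \right)},1 \right)} \left(-1875\right) = 2 \left(-2 + \frac{1}{-2}\right) 1 \left(-1875\right) = 2 \left(-2 - \frac{1}{2}\right) 1 \left(-1875\right) = 2 \left(- \frac{5}{2}\right) 1 \left(-1875\right) = \left(-5\right) \left(-1875\right) = 9375$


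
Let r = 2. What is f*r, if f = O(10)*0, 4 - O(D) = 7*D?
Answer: 0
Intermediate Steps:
O(D) = 4 - 7*D
f = 0 (f = (4 - 7*10)*0 = (4 - 70)*0 = -66*0 = 0)
f*r = 0*2 = 0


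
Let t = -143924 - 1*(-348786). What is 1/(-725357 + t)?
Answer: -1/520495 ≈ -1.9212e-6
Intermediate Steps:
t = 204862 (t = -143924 + 348786 = 204862)
1/(-725357 + t) = 1/(-725357 + 204862) = 1/(-520495) = -1/520495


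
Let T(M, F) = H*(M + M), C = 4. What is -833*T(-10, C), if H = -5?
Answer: -83300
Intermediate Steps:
T(M, F) = -10*M (T(M, F) = -5*(M + M) = -10*M)
-833*T(-10, C) = -(-8330)*(-10) = -833*100 = -83300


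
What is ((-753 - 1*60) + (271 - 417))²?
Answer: 919681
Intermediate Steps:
((-753 - 1*60) + (271 - 417))² = ((-753 - 60) - 146)² = (-813 - 146)² = (-959)² = 919681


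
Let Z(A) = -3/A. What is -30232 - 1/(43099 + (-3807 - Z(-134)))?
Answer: -159175259134/5265125 ≈ -30232.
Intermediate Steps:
-30232 - 1/(43099 + (-3807 - Z(-134))) = -30232 - 1/(43099 + (-3807 - (-3)/(-134))) = -30232 - 1/(43099 + (-3807 - (-3)*(-1)/134)) = -30232 - 1/(43099 + (-3807 - 1*3/134)) = -30232 - 1/(43099 + (-3807 - 3/134)) = -30232 - 1/(43099 - 510141/134) = -30232 - 1/5265125/134 = -30232 - 1*134/5265125 = -30232 - 134/5265125 = -159175259134/5265125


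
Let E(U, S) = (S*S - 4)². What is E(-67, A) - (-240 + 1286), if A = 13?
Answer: 26179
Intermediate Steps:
E(U, S) = (-4 + S²)² (E(U, S) = (S² - 4)² = (-4 + S²)²)
E(-67, A) - (-240 + 1286) = (-4 + 13²)² - (-240 + 1286) = (-4 + 169)² - 1*1046 = 165² - 1046 = 27225 - 1046 = 26179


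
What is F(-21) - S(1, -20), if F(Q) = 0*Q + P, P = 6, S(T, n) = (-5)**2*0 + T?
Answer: 5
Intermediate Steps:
S(T, n) = T (S(T, n) = 25*0 + T = 0 + T = T)
F(Q) = 6 (F(Q) = 0*Q + 6 = 0 + 6 = 6)
F(-21) - S(1, -20) = 6 - 1*1 = 6 - 1 = 5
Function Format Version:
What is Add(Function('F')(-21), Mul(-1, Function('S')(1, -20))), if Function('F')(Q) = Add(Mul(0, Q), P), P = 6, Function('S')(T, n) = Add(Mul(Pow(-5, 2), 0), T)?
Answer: 5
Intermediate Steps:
Function('S')(T, n) = T (Function('S')(T, n) = Add(Mul(25, 0), T) = Add(0, T) = T)
Function('F')(Q) = 6 (Function('F')(Q) = Add(Mul(0, Q), 6) = Add(0, 6) = 6)
Add(Function('F')(-21), Mul(-1, Function('S')(1, -20))) = Add(6, Mul(-1, 1)) = Add(6, -1) = 5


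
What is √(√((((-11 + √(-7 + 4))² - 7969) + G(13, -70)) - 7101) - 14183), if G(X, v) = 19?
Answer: √(-14183 + √(-15051 + (-11 + I*√3)²)) ≈ 0.513 - 119.09*I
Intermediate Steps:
√(√((((-11 + √(-7 + 4))² - 7969) + G(13, -70)) - 7101) - 14183) = √(√((((-11 + √(-7 + 4))² - 7969) + 19) - 7101) - 14183) = √(√((((-11 + √(-3))² - 7969) + 19) - 7101) - 14183) = √(√((((-11 + I*√3)² - 7969) + 19) - 7101) - 14183) = √(√(((-7969 + (-11 + I*√3)²) + 19) - 7101) - 14183) = √(√((-7950 + (-11 + I*√3)²) - 7101) - 14183) = √(√(-15051 + (-11 + I*√3)²) - 14183) = √(-14183 + √(-15051 + (-11 + I*√3)²))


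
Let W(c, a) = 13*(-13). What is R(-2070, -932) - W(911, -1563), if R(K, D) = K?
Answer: -1901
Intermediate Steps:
W(c, a) = -169
R(-2070, -932) - W(911, -1563) = -2070 - 1*(-169) = -2070 + 169 = -1901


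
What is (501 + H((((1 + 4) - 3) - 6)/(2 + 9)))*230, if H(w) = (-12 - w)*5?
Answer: 1120330/11 ≈ 1.0185e+5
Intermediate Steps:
H(w) = -60 - 5*w
(501 + H((((1 + 4) - 3) - 6)/(2 + 9)))*230 = (501 + (-60 - 5*(((1 + 4) - 3) - 6)/(2 + 9)))*230 = (501 + (-60 - 5*((5 - 3) - 6)/11))*230 = (501 + (-60 - 5*(2 - 6)/11))*230 = (501 + (-60 - (-20)/11))*230 = (501 + (-60 - 5*(-4/11)))*230 = (501 + (-60 + 20/11))*230 = (501 - 640/11)*230 = (4871/11)*230 = 1120330/11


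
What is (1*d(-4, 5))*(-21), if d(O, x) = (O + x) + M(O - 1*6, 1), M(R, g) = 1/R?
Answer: -189/10 ≈ -18.900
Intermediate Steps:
d(O, x) = O + x + 1/(-6 + O) (d(O, x) = (O + x) + 1/(O - 1*6) = (O + x) + 1/(O - 6) = (O + x) + 1/(-6 + O) = O + x + 1/(-6 + O))
(1*d(-4, 5))*(-21) = (1*((1 + (-6 - 4)*(-4 + 5))/(-6 - 4)))*(-21) = (1*((1 - 10*1)/(-10)))*(-21) = (1*(-(1 - 10)/10))*(-21) = (1*(-⅒*(-9)))*(-21) = (1*(9/10))*(-21) = (9/10)*(-21) = -189/10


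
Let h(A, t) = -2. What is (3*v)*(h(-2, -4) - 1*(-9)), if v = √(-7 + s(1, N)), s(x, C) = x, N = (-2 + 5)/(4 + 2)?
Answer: 21*I*√6 ≈ 51.439*I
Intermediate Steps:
N = ½ (N = 3/6 = 3*(⅙) = ½ ≈ 0.50000)
v = I*√6 (v = √(-7 + 1) = √(-6) = I*√6 ≈ 2.4495*I)
(3*v)*(h(-2, -4) - 1*(-9)) = (3*(I*√6))*(-2 - 1*(-9)) = (3*I*√6)*(-2 + 9) = (3*I*√6)*7 = 21*I*√6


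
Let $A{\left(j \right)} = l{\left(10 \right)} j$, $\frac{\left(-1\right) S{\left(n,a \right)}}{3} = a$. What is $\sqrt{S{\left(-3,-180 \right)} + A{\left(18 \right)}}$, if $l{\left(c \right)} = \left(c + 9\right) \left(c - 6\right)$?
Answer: $6 \sqrt{53} \approx 43.681$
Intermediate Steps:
$l{\left(c \right)} = \left(-6 + c\right) \left(9 + c\right)$ ($l{\left(c \right)} = \left(9 + c\right) \left(-6 + c\right) = \left(-6 + c\right) \left(9 + c\right)$)
$S{\left(n,a \right)} = - 3 a$
$A{\left(j \right)} = 76 j$ ($A{\left(j \right)} = \left(-54 + 10^{2} + 3 \cdot 10\right) j = \left(-54 + 100 + 30\right) j = 76 j$)
$\sqrt{S{\left(-3,-180 \right)} + A{\left(18 \right)}} = \sqrt{\left(-3\right) \left(-180\right) + 76 \cdot 18} = \sqrt{540 + 1368} = \sqrt{1908} = 6 \sqrt{53}$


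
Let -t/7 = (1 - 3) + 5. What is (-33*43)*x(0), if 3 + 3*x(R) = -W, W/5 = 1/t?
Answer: 27434/21 ≈ 1306.4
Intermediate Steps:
t = -21 (t = -7*((1 - 3) + 5) = -7*(-2 + 5) = -7*3 = -21)
W = -5/21 (W = 5/(-21) = 5*(-1/21) = -5/21 ≈ -0.23810)
x(R) = -58/63 (x(R) = -1 + (-1*(-5/21))/3 = -1 + (⅓)*(5/21) = -1 + 5/63 = -58/63)
(-33*43)*x(0) = -33*43*(-58/63) = -1419*(-58/63) = 27434/21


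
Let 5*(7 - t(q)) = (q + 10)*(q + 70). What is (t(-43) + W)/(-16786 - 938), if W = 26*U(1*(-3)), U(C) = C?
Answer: -134/22155 ≈ -0.0060483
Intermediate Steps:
W = -78 (W = 26*(1*(-3)) = 26*(-3) = -78)
t(q) = 7 - (10 + q)*(70 + q)/5 (t(q) = 7 - (q + 10)*(q + 70)/5 = 7 - (10 + q)*(70 + q)/5)
(t(-43) + W)/(-16786 - 938) = ((-133 - 16*(-43) - 1/5*(-43)**2) - 78)/(-16786 - 938) = ((-133 + 688 - 1/5*1849) - 78)/(-17724) = ((-133 + 688 - 1849/5) - 78)*(-1/17724) = (926/5 - 78)*(-1/17724) = (536/5)*(-1/17724) = -134/22155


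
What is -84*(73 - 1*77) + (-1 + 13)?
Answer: 348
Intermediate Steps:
-84*(73 - 1*77) + (-1 + 13) = -84*(73 - 77) + 12 = -84*(-4) + 12 = 336 + 12 = 348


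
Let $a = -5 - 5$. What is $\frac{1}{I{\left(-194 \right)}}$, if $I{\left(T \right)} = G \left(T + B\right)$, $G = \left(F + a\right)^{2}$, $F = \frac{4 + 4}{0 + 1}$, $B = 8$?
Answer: $- \frac{1}{744} \approx -0.0013441$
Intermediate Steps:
$a = -10$ ($a = -5 - 5 = -10$)
$F = 8$ ($F = \frac{8}{1} = 8 \cdot 1 = 8$)
$G = 4$ ($G = \left(8 - 10\right)^{2} = \left(-2\right)^{2} = 4$)
$I{\left(T \right)} = 32 + 4 T$ ($I{\left(T \right)} = 4 \left(T + 8\right) = 4 \left(8 + T\right) = 32 + 4 T$)
$\frac{1}{I{\left(-194 \right)}} = \frac{1}{32 + 4 \left(-194\right)} = \frac{1}{32 - 776} = \frac{1}{-744} = - \frac{1}{744}$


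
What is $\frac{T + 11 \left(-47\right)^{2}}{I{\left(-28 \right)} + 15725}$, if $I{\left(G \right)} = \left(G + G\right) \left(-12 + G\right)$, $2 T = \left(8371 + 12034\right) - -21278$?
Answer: $\frac{90281}{35930} \approx 2.5127$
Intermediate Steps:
$T = \frac{41683}{2}$ ($T = \frac{\left(8371 + 12034\right) - -21278}{2} = \frac{20405 + 21278}{2} = \frac{1}{2} \cdot 41683 = \frac{41683}{2} \approx 20842.0$)
$I{\left(G \right)} = 2 G \left(-12 + G\right)$
$\frac{T + 11 \left(-47\right)^{2}}{I{\left(-28 \right)} + 15725} = \frac{\frac{41683}{2} + 11 \left(-47\right)^{2}}{2 \left(-28\right) \left(-12 - 28\right) + 15725} = \frac{\frac{41683}{2} + 11 \cdot 2209}{2 \left(-28\right) \left(-40\right) + 15725} = \frac{\frac{41683}{2} + 24299}{2240 + 15725} = \frac{90281}{2 \cdot 17965} = \frac{90281}{2} \cdot \frac{1}{17965} = \frac{90281}{35930}$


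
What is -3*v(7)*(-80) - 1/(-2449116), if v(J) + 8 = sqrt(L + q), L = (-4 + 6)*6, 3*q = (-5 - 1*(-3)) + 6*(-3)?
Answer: -4702302719/2449116 + 320*sqrt(3) ≈ -1365.7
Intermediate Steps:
q = -20/3 (q = ((-5 - 1*(-3)) + 6*(-3))/3 = ((-5 + 3) - 18)/3 = (-2 - 18)/3 = (1/3)*(-20) = -20/3 ≈ -6.6667)
L = 12 (L = 2*6 = 12)
v(J) = -8 + 4*sqrt(3)/3 (v(J) = -8 + sqrt(12 - 20/3) = -8 + sqrt(16/3) = -8 + 4*sqrt(3)/3)
-3*v(7)*(-80) - 1/(-2449116) = -3*(-8 + 4*sqrt(3)/3)*(-80) - 1/(-2449116) = (24 - 4*sqrt(3))*(-80) - 1*(-1/2449116) = (-1920 + 320*sqrt(3)) + 1/2449116 = -4702302719/2449116 + 320*sqrt(3)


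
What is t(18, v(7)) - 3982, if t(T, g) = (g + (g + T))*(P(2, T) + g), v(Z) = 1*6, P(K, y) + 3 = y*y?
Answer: 5828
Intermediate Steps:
P(K, y) = -3 + y² (P(K, y) = -3 + y*y = -3 + y²)
v(Z) = 6
t(T, g) = (T + 2*g)*(-3 + g + T²) (t(T, g) = (g + (g + T))*((-3 + T²) + g) = (g + (T + g))*(-3 + g + T²) = (T + 2*g)*(-3 + g + T²))
t(18, v(7)) - 3982 = (2*6² + 18*6 + 18*(-3 + 18²) + 2*6*(-3 + 18²)) - 3982 = (2*36 + 108 + 18*(-3 + 324) + 2*6*(-3 + 324)) - 3982 = (72 + 108 + 18*321 + 2*6*321) - 3982 = (72 + 108 + 5778 + 3852) - 3982 = 9810 - 3982 = 5828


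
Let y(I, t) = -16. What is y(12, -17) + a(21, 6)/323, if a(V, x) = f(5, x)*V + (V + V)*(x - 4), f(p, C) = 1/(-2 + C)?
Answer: -1195/76 ≈ -15.724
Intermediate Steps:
a(V, x) = V/(-2 + x) + 2*V*(-4 + x) (a(V, x) = V/(-2 + x) + (V + V)*(x - 4) = V/(-2 + x) + (2*V)*(-4 + x) = V/(-2 + x) + 2*V*(-4 + x))
y(12, -17) + a(21, 6)/323 = -16 + (21*(1 + 2*(-4 + 6)*(-2 + 6))/(-2 + 6))/323 = -16 + (21*(1 + 2*2*4)/4)*(1/323) = -16 + (21*(1/4)*(1 + 16))*(1/323) = -16 + (21*(1/4)*17)*(1/323) = -16 + (357/4)*(1/323) = -16 + 21/76 = -1195/76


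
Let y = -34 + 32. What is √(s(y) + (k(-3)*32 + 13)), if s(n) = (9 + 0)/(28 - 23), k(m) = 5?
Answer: √4370/5 ≈ 13.221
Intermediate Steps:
y = -2
s(n) = 9/5
√(s(y) + (k(-3)*32 + 13)) = √(9/5 + (5*32 + 13)) = √(9/5 + (160 + 13)) = √(9/5 + 173) = √(874/5) = √4370/5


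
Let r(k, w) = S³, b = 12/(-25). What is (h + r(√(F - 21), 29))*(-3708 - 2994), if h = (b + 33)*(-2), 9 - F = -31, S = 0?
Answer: 10897452/25 ≈ 4.3590e+5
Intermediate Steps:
F = 40 (F = 9 - 1*(-31) = 9 + 31 = 40)
b = -12/25 (b = 12*(-1/25) = -12/25 ≈ -0.48000)
r(k, w) = 0 (r(k, w) = 0³ = 0)
h = -1626/25 (h = (-12/25 + 33)*(-2) = (813/25)*(-2) = -1626/25 ≈ -65.040)
(h + r(√(F - 21), 29))*(-3708 - 2994) = (-1626/25 + 0)*(-3708 - 2994) = -1626/25*(-6702) = 10897452/25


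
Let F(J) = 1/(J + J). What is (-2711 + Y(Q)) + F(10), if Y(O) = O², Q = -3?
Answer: -54039/20 ≈ -2701.9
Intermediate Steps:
F(J) = 1/(2*J)
(-2711 + Y(Q)) + F(10) = (-2711 + (-3)²) + (½)/10 = (-2711 + 9) + (½)*(⅒) = -2702 + 1/20 = -54039/20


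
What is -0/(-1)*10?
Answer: 0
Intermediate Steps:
-0/(-1)*10 = -0*(-1)*10 = -7*0*10 = 0*10 = 0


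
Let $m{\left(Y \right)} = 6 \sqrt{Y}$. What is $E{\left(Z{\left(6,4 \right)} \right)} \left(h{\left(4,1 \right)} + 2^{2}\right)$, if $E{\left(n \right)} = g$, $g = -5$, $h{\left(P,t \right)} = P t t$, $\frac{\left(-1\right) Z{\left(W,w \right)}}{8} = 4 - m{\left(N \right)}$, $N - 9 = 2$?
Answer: $-40$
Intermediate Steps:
$N = 11$ ($N = 9 + 2 = 11$)
$Z{\left(W,w \right)} = -32 + 48 \sqrt{11}$ ($Z{\left(W,w \right)} = - 8 \left(4 - 6 \sqrt{11}\right) = -32 + 48 \sqrt{11}$)
$h{\left(P,t \right)} = P t^{2}$
$E{\left(n \right)} = -5$
$E{\left(Z{\left(6,4 \right)} \right)} \left(h{\left(4,1 \right)} + 2^{2}\right) = - 5 \left(4 \cdot 1^{2} + 2^{2}\right) = - 5 \left(4 \cdot 1 + 4\right) = - 5 \left(4 + 4\right) = \left(-5\right) 8 = -40$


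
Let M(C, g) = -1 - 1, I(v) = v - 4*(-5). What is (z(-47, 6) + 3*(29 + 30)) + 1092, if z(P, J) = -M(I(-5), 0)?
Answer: 1271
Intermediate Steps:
I(v) = 20 + v (I(v) = v + 20 = 20 + v)
M(C, g) = -2
z(P, J) = 2 (z(P, J) = -1*(-2) = 2)
(z(-47, 6) + 3*(29 + 30)) + 1092 = (2 + 3*(29 + 30)) + 1092 = (2 + 3*59) + 1092 = (2 + 177) + 1092 = 179 + 1092 = 1271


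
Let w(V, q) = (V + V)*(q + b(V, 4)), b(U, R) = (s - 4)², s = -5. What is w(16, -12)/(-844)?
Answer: -552/211 ≈ -2.6161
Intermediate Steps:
b(U, R) = 81 (b(U, R) = (-5 - 4)² = (-9)² = 81)
w(V, q) = 2*V*(81 + q) (w(V, q) = (V + V)*(q + 81) = (2*V)*(81 + q) = 2*V*(81 + q))
w(16, -12)/(-844) = (2*16*(81 - 12))/(-844) = (2*16*69)*(-1/844) = 2208*(-1/844) = -552/211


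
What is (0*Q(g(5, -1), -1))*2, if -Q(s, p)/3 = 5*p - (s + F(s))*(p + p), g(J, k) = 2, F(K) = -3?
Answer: 0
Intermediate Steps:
Q(s, p) = -15*p + 6*p*(-3 + s) (Q(s, p) = -3*(5*p - (s - 3)*(p + p)) = -3*(5*p - (-3 + s)*2*p) = -3*(5*p - 2*p*(-3 + s)) = -15*p + 6*p*(-3 + s))
(0*Q(g(5, -1), -1))*2 = (0*(3*(-1)*(-11 + 2*2)))*2 = (0*(3*(-1)*(-11 + 4)))*2 = (0*(3*(-1)*(-7)))*2 = (0*21)*2 = 0*2 = 0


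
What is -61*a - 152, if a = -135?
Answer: 8083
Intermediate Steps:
-61*a - 152 = -61*(-135) - 152 = 8235 - 152 = 8083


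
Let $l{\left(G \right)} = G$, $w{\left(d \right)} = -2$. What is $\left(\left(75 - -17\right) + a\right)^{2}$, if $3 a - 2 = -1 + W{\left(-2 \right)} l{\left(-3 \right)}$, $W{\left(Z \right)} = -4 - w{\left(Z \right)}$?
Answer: $\frac{80089}{9} \approx 8898.8$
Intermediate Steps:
$W{\left(Z \right)} = -2$ ($W{\left(Z \right)} = -4 - -2 = -4 + 2 = -2$)
$a = \frac{7}{3}$ ($a = \frac{2}{3} + \frac{-1 - -6}{3} = \frac{2}{3} + \frac{-1 + 6}{3} = \frac{2}{3} + \frac{1}{3} \cdot 5 = \frac{2}{3} + \frac{5}{3} = \frac{7}{3} \approx 2.3333$)
$\left(\left(75 - -17\right) + a\right)^{2} = \left(\left(75 - -17\right) + \frac{7}{3}\right)^{2} = \left(\left(75 + 17\right) + \frac{7}{3}\right)^{2} = \left(92 + \frac{7}{3}\right)^{2} = \left(\frac{283}{3}\right)^{2} = \frac{80089}{9}$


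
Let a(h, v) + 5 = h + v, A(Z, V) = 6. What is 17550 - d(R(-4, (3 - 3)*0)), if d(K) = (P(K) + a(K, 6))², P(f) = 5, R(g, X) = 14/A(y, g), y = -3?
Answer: 157325/9 ≈ 17481.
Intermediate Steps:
R(g, X) = 7/3 (R(g, X) = 14/6 = 14*(⅙) = 7/3)
a(h, v) = -5 + h + v (a(h, v) = -5 + (h + v) = -5 + h + v)
d(K) = (6 + K)² (d(K) = (5 + (-5 + K + 6))² = (5 + (1 + K))² = (6 + K)²)
17550 - d(R(-4, (3 - 3)*0)) = 17550 - (6 + 7/3)² = 17550 - (25/3)² = 17550 - 1*625/9 = 17550 - 625/9 = 157325/9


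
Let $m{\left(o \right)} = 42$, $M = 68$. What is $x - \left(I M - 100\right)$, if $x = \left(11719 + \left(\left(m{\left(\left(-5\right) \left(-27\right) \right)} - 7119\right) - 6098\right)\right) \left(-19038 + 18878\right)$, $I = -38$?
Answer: $235644$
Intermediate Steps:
$x = 232960$ ($x = \left(11719 + \left(\left(42 - 7119\right) - 6098\right)\right) \left(-19038 + 18878\right) = \left(11719 - 13175\right) \left(-160\right) = \left(-1456\right) \left(-160\right) = 232960$)
$x - \left(I M - 100\right) = 232960 - \left(\left(-38\right) 68 - 100\right) = 232960 - \left(-2584 - 100\right) = 232960 - -2684 = 232960 + 2684 = 235644$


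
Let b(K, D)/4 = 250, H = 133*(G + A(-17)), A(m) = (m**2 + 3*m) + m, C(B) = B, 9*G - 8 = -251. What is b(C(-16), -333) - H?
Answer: -24802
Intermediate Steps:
G = -27 (G = 8/9 + (1/9)*(-251) = 8/9 - 251/9 = -27)
A(m) = m**2 + 4*m
H = 25802 (H = 133*(-27 - 17*(4 - 17)) = 133*(-27 - 17*(-13)) = 133*(-27 + 221) = 133*194 = 25802)
b(K, D) = 1000 (b(K, D) = 4*250 = 1000)
b(C(-16), -333) - H = 1000 - 1*25802 = 1000 - 25802 = -24802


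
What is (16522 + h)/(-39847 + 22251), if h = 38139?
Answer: -54661/17596 ≈ -3.1064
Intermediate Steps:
(16522 + h)/(-39847 + 22251) = (16522 + 38139)/(-39847 + 22251) = 54661/(-17596) = 54661*(-1/17596) = -54661/17596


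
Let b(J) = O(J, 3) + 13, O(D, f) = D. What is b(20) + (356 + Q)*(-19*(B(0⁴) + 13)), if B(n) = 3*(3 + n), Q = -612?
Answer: 107041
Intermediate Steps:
B(n) = 9 + 3*n
b(J) = 13 + J (b(J) = J + 13 = 13 + J)
b(20) + (356 + Q)*(-19*(B(0⁴) + 13)) = (13 + 20) + (356 - 612)*(-19*((9 + 3*0⁴) + 13)) = 33 - (-4864)*((9 + 3*0) + 13) = 33 - (-4864)*((9 + 0) + 13) = 33 - (-4864)*(9 + 13) = 33 - (-4864)*22 = 33 - 256*(-418) = 33 + 107008 = 107041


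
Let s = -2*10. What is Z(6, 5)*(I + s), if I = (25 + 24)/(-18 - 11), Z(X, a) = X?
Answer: -3774/29 ≈ -130.14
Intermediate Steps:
s = -20
I = -49/29 (I = 49/(-29) = 49*(-1/29) = -49/29 ≈ -1.6897)
Z(6, 5)*(I + s) = 6*(-49/29 - 20) = 6*(-629/29) = -3774/29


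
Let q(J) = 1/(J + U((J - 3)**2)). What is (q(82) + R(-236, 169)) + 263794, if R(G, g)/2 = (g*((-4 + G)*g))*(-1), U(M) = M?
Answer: 88351746903/6323 ≈ 1.3973e+7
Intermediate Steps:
q(J) = 1/(J + (-3 + J)**2) (q(J) = 1/(J + (J - 3)**2) = 1/(J + (-3 + J)**2))
R(G, g) = -2*g**2*(-4 + G) (R(G, g) = 2*((g*((-4 + G)*g))*(-1)) = 2*((g*(g*(-4 + G)))*(-1)) = 2*((g**2*(-4 + G))*(-1)) = 2*(-g**2*(-4 + G)) = -2*g**2*(-4 + G))
(q(82) + R(-236, 169)) + 263794 = (1/(82 + (-3 + 82)**2) + 2*169**2*(4 - 1*(-236))) + 263794 = (1/(82 + 79**2) + 2*28561*(4 + 236)) + 263794 = (1/(82 + 6241) + 2*28561*240) + 263794 = (1/6323 + 13709280) + 263794 = 86683777441/6323 + 263794 = 88351746903/6323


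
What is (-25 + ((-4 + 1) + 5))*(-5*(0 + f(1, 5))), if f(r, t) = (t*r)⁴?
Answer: 71875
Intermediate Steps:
f(r, t) = r⁴*t⁴ (f(r, t) = (r*t)⁴ = r⁴*t⁴)
(-25 + ((-4 + 1) + 5))*(-5*(0 + f(1, 5))) = (-25 + ((-4 + 1) + 5))*(-5*(0 + 1⁴*5⁴)) = (-25 + (-3 + 5))*(-5*(0 + 1*625)) = (-25 + 2)*(-5*(0 + 625)) = -(-115)*625 = -23*(-3125) = 71875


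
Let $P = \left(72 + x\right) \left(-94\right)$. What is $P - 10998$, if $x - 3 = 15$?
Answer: $-19458$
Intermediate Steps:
$x = 18$ ($x = 3 + 15 = 18$)
$P = -8460$ ($P = \left(72 + 18\right) \left(-94\right) = 90 \left(-94\right) = -8460$)
$P - 10998 = -8460 - 10998 = -19458$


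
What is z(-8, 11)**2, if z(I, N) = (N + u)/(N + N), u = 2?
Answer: 169/484 ≈ 0.34917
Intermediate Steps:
z(I, N) = (2 + N)/(2*N) (z(I, N) = (N + 2)/(N + N) = (2 + N)/((2*N)) = (2 + N)*(1/(2*N)) = (2 + N)/(2*N))
z(-8, 11)**2 = ((1/2)*(2 + 11)/11)**2 = ((1/2)*(1/11)*13)**2 = (13/22)**2 = 169/484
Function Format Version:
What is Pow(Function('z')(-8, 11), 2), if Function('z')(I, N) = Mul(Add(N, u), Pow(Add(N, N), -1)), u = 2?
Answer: Rational(169, 484) ≈ 0.34917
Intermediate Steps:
Function('z')(I, N) = Mul(Rational(1, 2), Pow(N, -1), Add(2, N)) (Function('z')(I, N) = Mul(Add(N, 2), Pow(Add(N, N), -1)) = Mul(Add(2, N), Pow(Mul(2, N), -1)) = Mul(Add(2, N), Mul(Rational(1, 2), Pow(N, -1))) = Mul(Rational(1, 2), Pow(N, -1), Add(2, N)))
Pow(Function('z')(-8, 11), 2) = Pow(Mul(Rational(1, 2), Pow(11, -1), Add(2, 11)), 2) = Pow(Mul(Rational(1, 2), Rational(1, 11), 13), 2) = Pow(Rational(13, 22), 2) = Rational(169, 484)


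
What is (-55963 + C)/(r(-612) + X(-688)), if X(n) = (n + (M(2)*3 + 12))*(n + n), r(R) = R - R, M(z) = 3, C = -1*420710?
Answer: -16437/31648 ≈ -0.51937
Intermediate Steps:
C = -420710
r(R) = 0
X(n) = 2*n*(21 + n) (X(n) = (n + (3*3 + 12))*(n + n) = (n + (9 + 12))*(2*n) = (n + 21)*(2*n) = (21 + n)*(2*n) = 2*n*(21 + n))
(-55963 + C)/(r(-612) + X(-688)) = (-55963 - 420710)/(0 + 2*(-688)*(21 - 688)) = -476673/(0 + 2*(-688)*(-667)) = -476673/(0 + 917792) = -476673/917792 = -476673*1/917792 = -16437/31648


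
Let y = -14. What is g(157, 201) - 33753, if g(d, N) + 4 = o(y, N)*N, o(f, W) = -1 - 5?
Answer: -34963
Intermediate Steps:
o(f, W) = -6
g(d, N) = -4 - 6*N
g(157, 201) - 33753 = (-4 - 6*201) - 33753 = (-4 - 1206) - 33753 = -1210 - 33753 = -34963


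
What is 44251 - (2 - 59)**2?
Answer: 41002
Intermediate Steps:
44251 - (2 - 59)**2 = 44251 - 1*(-57)**2 = 44251 - 1*3249 = 44251 - 3249 = 41002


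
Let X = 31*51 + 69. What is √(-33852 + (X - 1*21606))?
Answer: 4*I*√3363 ≈ 231.97*I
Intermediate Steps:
X = 1650 (X = 1581 + 69 = 1650)
√(-33852 + (X - 1*21606)) = √(-33852 + (1650 - 1*21606)) = √(-33852 + (1650 - 21606)) = √(-33852 - 19956) = √(-53808) = 4*I*√3363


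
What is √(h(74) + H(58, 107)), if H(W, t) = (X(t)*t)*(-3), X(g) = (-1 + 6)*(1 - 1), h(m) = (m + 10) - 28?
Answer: 2*√14 ≈ 7.4833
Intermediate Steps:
h(m) = -18 + m (h(m) = (10 + m) - 28 = -18 + m)
X(g) = 0 (X(g) = 5*0 = 0)
H(W, t) = 0 (H(W, t) = (0*t)*(-3) = 0*(-3) = 0)
√(h(74) + H(58, 107)) = √((-18 + 74) + 0) = √(56 + 0) = √56 = 2*√14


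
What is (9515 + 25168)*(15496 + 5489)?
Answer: 727822755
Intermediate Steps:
(9515 + 25168)*(15496 + 5489) = 34683*20985 = 727822755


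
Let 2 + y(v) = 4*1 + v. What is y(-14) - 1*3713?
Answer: -3725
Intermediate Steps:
y(v) = 2 + v (y(v) = -2 + (4*1 + v) = -2 + (4 + v) = 2 + v)
y(-14) - 1*3713 = (2 - 14) - 1*3713 = -12 - 3713 = -3725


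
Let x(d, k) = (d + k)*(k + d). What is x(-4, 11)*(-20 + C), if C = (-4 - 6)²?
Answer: 3920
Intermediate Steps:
C = 100 (C = (-10)² = 100)
x(d, k) = (d + k)² (x(d, k) = (d + k)*(d + k) = (d + k)²)
x(-4, 11)*(-20 + C) = (-4 + 11)²*(-20 + 100) = 7²*80 = 49*80 = 3920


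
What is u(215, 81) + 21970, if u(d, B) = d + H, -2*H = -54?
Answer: 22212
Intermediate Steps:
H = 27 (H = -½*(-54) = 27)
u(d, B) = 27 + d (u(d, B) = d + 27 = 27 + d)
u(215, 81) + 21970 = (27 + 215) + 21970 = 242 + 21970 = 22212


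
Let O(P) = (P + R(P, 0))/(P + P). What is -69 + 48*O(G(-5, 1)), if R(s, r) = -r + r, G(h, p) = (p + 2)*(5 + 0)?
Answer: -45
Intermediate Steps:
G(h, p) = 10 + 5*p (G(h, p) = (2 + p)*5 = 10 + 5*p)
R(s, r) = 0
O(P) = ½ (O(P) = (P + 0)/(P + P) = P/((2*P)) = P*(1/(2*P)) = ½)
-69 + 48*O(G(-5, 1)) = -69 + 48*(½) = -69 + 24 = -45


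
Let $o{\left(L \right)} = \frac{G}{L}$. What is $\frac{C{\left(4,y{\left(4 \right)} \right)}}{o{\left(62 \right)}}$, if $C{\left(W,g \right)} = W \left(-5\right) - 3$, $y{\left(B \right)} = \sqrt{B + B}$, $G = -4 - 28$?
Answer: $\frac{713}{16} \approx 44.563$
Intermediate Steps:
$G = -32$ ($G = -4 - 28 = -32$)
$y{\left(B \right)} = \sqrt{2} \sqrt{B}$ ($y{\left(B \right)} = \sqrt{2 B} = \sqrt{2} \sqrt{B}$)
$C{\left(W,g \right)} = -3 - 5 W$ ($C{\left(W,g \right)} = - 5 W - 3 = -3 - 5 W$)
$o{\left(L \right)} = - \frac{32}{L}$
$\frac{C{\left(4,y{\left(4 \right)} \right)}}{o{\left(62 \right)}} = \frac{-3 - 20}{\left(-32\right) \frac{1}{62}} = - \frac{23}{- \frac{16}{31}} = \left(-23\right) \left(- \frac{31}{16}\right) = \frac{713}{16}$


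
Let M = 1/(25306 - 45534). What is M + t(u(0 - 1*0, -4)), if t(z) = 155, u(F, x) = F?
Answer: 3135339/20228 ≈ 155.00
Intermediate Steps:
M = -1/20228 (M = 1/(-20228) = -1/20228 ≈ -4.9436e-5)
M + t(u(0 - 1*0, -4)) = -1/20228 + 155 = 3135339/20228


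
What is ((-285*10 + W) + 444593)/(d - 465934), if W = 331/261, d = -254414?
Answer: -57647627/94005414 ≈ -0.61324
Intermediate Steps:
W = 331/261 (W = 331*(1/261) = 331/261 ≈ 1.2682)
((-285*10 + W) + 444593)/(d - 465934) = ((-285*10 + 331/261) + 444593)/(-254414 - 465934) = ((-2850 + 331/261) + 444593)/(-720348) = (-743519/261 + 444593)*(-1/720348) = (115295254/261)*(-1/720348) = -57647627/94005414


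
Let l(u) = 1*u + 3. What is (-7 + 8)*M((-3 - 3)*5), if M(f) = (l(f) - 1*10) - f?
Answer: -7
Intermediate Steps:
l(u) = 3 + u (l(u) = u + 3 = 3 + u)
M(f) = -7 (M(f) = ((3 + f) - 1*10) - f = ((3 + f) - 10) - f = (-7 + f) - f = -7)
(-7 + 8)*M((-3 - 3)*5) = (-7 + 8)*(-7) = 1*(-7) = -7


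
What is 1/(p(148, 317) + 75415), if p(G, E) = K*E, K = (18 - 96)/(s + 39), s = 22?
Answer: 61/4575589 ≈ 1.3332e-5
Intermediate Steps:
K = -78/61 (K = (18 - 96)/(22 + 39) = -78/61 ≈ -1.2787)
p(G, E) = -78*E/61
1/(p(148, 317) + 75415) = 1/(-78/61*317 + 75415) = 1/(-24726/61 + 75415) = 1/(4575589/61) = 61/4575589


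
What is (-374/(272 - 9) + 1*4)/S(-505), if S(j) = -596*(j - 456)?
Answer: 339/75317414 ≈ 4.5010e-6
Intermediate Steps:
S(j) = 271776 - 596*j (S(j) = -596*(-456 + j) = 271776 - 596*j)
(-374/(272 - 9) + 1*4)/S(-505) = (-374/(272 - 9) + 1*4)/(271776 - 596*(-505)) = (-374/263 + 4)/(271776 + 300980) = (-374*1/263 + 4)/572756 = (-374/263 + 4)*(1/572756) = (678/263)*(1/572756) = 339/75317414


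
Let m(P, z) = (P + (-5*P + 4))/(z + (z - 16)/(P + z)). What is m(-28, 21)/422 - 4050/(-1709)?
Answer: 61019977/25602529 ≈ 2.3834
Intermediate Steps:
m(P, z) = (4 - 4*P)/(z + (-16 + z)/(P + z)) (m(P, z) = (P + (4 - 5*P))/(z + (-16 + z)/(P + z)) = (4 - 4*P)/(z + (-16 + z)/(P + z)))
m(-28, 21)/422 - 4050/(-1709) = (4*(-28 + 21 - 1*(-28)² - 1*(-28)*21)/(-16 + 21 + 21² - 28*21))/422 - 4050/(-1709) = (4*(-28 + 21 - 1*784 + 588)/(-16 + 21 + 441 - 588))*(1/422) - 4050*(-1/1709) = (4*(-28 + 21 - 784 + 588)/(-142))*(1/422) + 4050/1709 = (4*(-1/142)*(-203))*(1/422) + 4050/1709 = (406/71)*(1/422) + 4050/1709 = 203/14981 + 4050/1709 = 61019977/25602529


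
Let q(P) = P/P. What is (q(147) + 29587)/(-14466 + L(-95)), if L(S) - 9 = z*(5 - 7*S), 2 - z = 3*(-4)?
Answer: -29588/5077 ≈ -5.8279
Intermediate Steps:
z = 14 (z = 2 - 3*(-4) = 2 - 1*(-12) = 2 + 12 = 14)
q(P) = 1
L(S) = 79 - 98*S (L(S) = 9 + 14*(5 - 7*S) = 9 + (70 - 98*S) = 79 - 98*S)
(q(147) + 29587)/(-14466 + L(-95)) = (1 + 29587)/(-14466 + (79 - 98*(-95))) = 29588/(-14466 + (79 + 9310)) = 29588/(-14466 + 9389) = 29588/(-5077) = 29588*(-1/5077) = -29588/5077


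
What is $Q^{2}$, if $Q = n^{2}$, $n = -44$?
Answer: $3748096$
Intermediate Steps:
$Q = 1936$ ($Q = \left(-44\right)^{2} = 1936$)
$Q^{2} = 1936^{2} = 3748096$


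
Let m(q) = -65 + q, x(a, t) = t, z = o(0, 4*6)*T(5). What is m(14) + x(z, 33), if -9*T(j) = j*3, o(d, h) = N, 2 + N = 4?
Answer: -18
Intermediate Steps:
N = 2 (N = -2 + 4 = 2)
o(d, h) = 2
T(j) = -j/3 (T(j) = -j*3/9 = -j/3)
z = -10/3 (z = 2*(-⅓*5) = 2*(-5/3) = -10/3 ≈ -3.3333)
m(14) + x(z, 33) = (-65 + 14) + 33 = -51 + 33 = -18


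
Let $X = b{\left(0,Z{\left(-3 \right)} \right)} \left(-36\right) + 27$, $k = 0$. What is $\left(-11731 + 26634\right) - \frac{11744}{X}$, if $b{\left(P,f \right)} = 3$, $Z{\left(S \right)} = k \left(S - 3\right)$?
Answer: $\frac{1218887}{81} \approx 15048.0$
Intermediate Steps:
$Z{\left(S \right)} = 0$ ($Z{\left(S \right)} = 0 \left(S - 3\right) = 0 \left(-3 + S\right) = 0$)
$X = -81$ ($X = 3 \left(-36\right) + 27 = -108 + 27 = -81$)
$\left(-11731 + 26634\right) - \frac{11744}{X} = \left(-11731 + 26634\right) - \frac{11744}{-81} = 14903 - - \frac{11744}{81} = 14903 + \frac{11744}{81} = \frac{1218887}{81}$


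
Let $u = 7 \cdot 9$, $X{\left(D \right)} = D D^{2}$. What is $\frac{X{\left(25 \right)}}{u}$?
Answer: $\frac{15625}{63} \approx 248.02$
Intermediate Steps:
$X{\left(D \right)} = D^{3}$
$u = 63$
$\frac{X{\left(25 \right)}}{u} = \frac{25^{3}}{63} = 15625 \cdot \frac{1}{63} = \frac{15625}{63}$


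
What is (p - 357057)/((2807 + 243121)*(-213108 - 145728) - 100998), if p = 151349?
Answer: 102854/44123960403 ≈ 2.3310e-6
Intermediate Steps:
(p - 357057)/((2807 + 243121)*(-213108 - 145728) - 100998) = (151349 - 357057)/((2807 + 243121)*(-213108 - 145728) - 100998) = -205708/(245928*(-358836) - 100998) = -205708/(-88247819808 - 100998) = -205708/(-88247920806) = -205708*(-1/88247920806) = 102854/44123960403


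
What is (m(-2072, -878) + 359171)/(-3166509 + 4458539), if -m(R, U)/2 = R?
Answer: 72663/258406 ≈ 0.28120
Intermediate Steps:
m(R, U) = -2*R
(m(-2072, -878) + 359171)/(-3166509 + 4458539) = (-2*(-2072) + 359171)/(-3166509 + 4458539) = (4144 + 359171)/1292030 = 363315*(1/1292030) = 72663/258406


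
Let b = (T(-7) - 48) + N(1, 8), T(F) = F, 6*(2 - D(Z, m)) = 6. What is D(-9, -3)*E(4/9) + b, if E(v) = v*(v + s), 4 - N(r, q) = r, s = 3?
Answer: -4088/81 ≈ -50.469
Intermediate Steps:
D(Z, m) = 1 (D(Z, m) = 2 - ⅙*6 = 2 - 1 = 1)
N(r, q) = 4 - r
b = -52 (b = (-7 - 48) + (4 - 1*1) = -55 + (4 - 1) = -55 + 3 = -52)
E(v) = v*(3 + v) (E(v) = v*(v + 3) = v*(3 + v))
D(-9, -3)*E(4/9) + b = 1*((4/9)*(3 + 4/9)) - 52 = 1*((4*(⅑))*(3 + 4*(⅑))) - 52 = 1*(4*(3 + 4/9)/9) - 52 = 1*((4/9)*(31/9)) - 52 = 1*(124/81) - 52 = 124/81 - 52 = -4088/81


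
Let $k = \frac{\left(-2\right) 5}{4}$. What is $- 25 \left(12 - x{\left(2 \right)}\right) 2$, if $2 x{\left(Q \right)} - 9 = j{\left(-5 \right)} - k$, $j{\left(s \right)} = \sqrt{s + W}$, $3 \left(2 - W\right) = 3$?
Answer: $- \frac{625}{2} + 50 i \approx -312.5 + 50.0 i$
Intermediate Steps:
$W = 1$ ($W = 2 - 1 = 1$)
$k = - \frac{5}{2}$ ($k = \left(-10\right) \frac{1}{4} = - \frac{5}{2} \approx -2.5$)
$j{\left(s \right)} = \sqrt{1 + s}$ ($j{\left(s \right)} = \sqrt{s + 1} = \sqrt{1 + s}$)
$x{\left(Q \right)} = \frac{23}{4} + i$ ($x{\left(Q \right)} = \frac{9}{2} + \frac{\sqrt{1 - 5} - - \frac{5}{2}}{2} = \frac{9}{2} + \frac{\sqrt{-4} + \frac{5}{2}}{2} = \frac{9}{2} + \frac{2 i + \frac{5}{2}}{2} = \frac{9}{2} + \frac{\frac{5}{2} + 2 i}{2} = \frac{9}{2} + \left(\frac{5}{4} + i\right) = \frac{23}{4} + i$)
$- 25 \left(12 - x{\left(2 \right)}\right) 2 = - 25 \left(12 - \left(\frac{23}{4} + i\right)\right) 2 = - 25 \left(\frac{25}{4} - i\right) 2 = \left(- \frac{625}{4} + 25 i\right) 2 = - \frac{625}{2} + 50 i$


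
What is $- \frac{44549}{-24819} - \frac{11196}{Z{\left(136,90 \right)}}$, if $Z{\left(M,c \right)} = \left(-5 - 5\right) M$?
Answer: $\frac{84615041}{8438460} \approx 10.027$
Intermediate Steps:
$Z{\left(M,c \right)} = - 10 M$
$- \frac{44549}{-24819} - \frac{11196}{Z{\left(136,90 \right)}} = - \frac{44549}{-24819} - \frac{11196}{\left(-10\right) 136} = \left(-44549\right) \left(- \frac{1}{24819}\right) - \frac{11196}{-1360} = \frac{44549}{24819} - - \frac{2799}{340} = \frac{44549}{24819} + \frac{2799}{340} = \frac{84615041}{8438460}$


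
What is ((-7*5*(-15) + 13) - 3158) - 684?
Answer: -3304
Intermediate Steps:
((-7*5*(-15) + 13) - 3158) - 684 = ((-35*(-15) + 13) - 3158) - 684 = ((525 + 13) - 3158) - 684 = (538 - 3158) - 684 = -2620 - 684 = -3304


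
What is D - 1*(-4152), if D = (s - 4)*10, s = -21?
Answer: 3902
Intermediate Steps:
D = -250 (D = (-21 - 4)*10 = -25*10 = -250)
D - 1*(-4152) = -250 - 1*(-4152) = -250 + 4152 = 3902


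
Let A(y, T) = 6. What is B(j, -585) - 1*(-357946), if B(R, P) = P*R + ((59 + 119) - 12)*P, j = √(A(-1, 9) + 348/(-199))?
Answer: 260836 - 1755*√18706/199 ≈ 2.5963e+5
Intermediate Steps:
j = 3*√18706/199 (j = √(6 + 348/(-199)) = √(6 + 348*(-1/199)) = √(6 - 348/199) = √(846/199) = 3*√18706/199 ≈ 2.0619)
B(R, P) = 166*P + P*R (B(R, P) = P*R + (178 - 12)*P = P*R + 166*P = 166*P + P*R)
B(j, -585) - 1*(-357946) = -585*(166 + 3*√18706/199) - 1*(-357946) = (-97110 - 1755*√18706/199) + 357946 = 260836 - 1755*√18706/199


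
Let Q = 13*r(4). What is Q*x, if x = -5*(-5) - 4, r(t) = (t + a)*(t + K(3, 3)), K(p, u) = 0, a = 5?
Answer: 9828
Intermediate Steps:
r(t) = t*(5 + t) (r(t) = (t + 5)*(t + 0) = (5 + t)*t = t*(5 + t))
Q = 468 (Q = 13*(4*(5 + 4)) = 13*(4*9) = 13*36 = 468)
x = 21 (x = 25 - 4 = 21)
Q*x = 468*21 = 9828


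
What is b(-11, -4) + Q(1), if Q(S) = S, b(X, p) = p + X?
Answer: -14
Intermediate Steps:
b(X, p) = X + p
b(-11, -4) + Q(1) = (-11 - 4) + 1 = -15 + 1 = -14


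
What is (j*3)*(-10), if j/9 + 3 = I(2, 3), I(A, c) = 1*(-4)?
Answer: 1890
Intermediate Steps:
I(A, c) = -4
j = -63 (j = -27 + 9*(-4) = -27 - 36 = -63)
(j*3)*(-10) = -63*3*(-10) = -189*(-10) = 1890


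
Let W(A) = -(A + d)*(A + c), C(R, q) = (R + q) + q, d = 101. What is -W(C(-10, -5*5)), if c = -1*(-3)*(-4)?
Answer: -2952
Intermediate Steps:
c = -12 (c = 3*(-4) = -12)
C(R, q) = R + 2*q
W(A) = -(-12 + A)*(101 + A) (W(A) = -(A + 101)*(A - 12) = -(101 + A)*(-12 + A) = -(-12 + A)*(101 + A))
-W(C(-10, -5*5)) = -(1212 - (-10 + 2*(-5*5))² - 89*(-10 + 2*(-5*5))) = -(1212 - (-10 + 2*(-25))² - 89*(-10 + 2*(-25))) = -(1212 - (-10 - 50)² - 89*(-10 - 50)) = -(1212 - 1*(-60)² - 89*(-60)) = -(1212 - 1*3600 + 5340) = -(1212 - 3600 + 5340) = -1*2952 = -2952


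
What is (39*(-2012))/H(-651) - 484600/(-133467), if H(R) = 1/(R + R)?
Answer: 13635701384512/133467 ≈ 1.0217e+8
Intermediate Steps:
H(R) = 1/(2*R)
(39*(-2012))/H(-651) - 484600/(-133467) = (39*(-2012))/(((1/2)/(-651))) - 484600/(-133467) = -78468/((1/2)*(-1/651)) - 484600*(-1/133467) = -78468/(-1/1302) + 484600/133467 = -78468*(-1302) + 484600/133467 = 102165336 + 484600/133467 = 13635701384512/133467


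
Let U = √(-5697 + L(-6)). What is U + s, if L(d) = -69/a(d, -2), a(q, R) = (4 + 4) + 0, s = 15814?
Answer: 15814 + I*√91290/4 ≈ 15814.0 + 75.536*I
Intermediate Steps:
a(q, R) = 8 (a(q, R) = 8 + 0 = 8)
L(d) = -69/8
U = I*√91290/4 (U = √(-5697 - 69/8) = √(-45645/8) = I*√91290/4 ≈ 75.536*I)
U + s = I*√91290/4 + 15814 = 15814 + I*√91290/4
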